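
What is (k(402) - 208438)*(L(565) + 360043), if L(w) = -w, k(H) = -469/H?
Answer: -74929294755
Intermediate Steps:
(k(402) - 208438)*(L(565) + 360043) = (-469/402 - 208438)*(-1*565 + 360043) = (-469*1/402 - 208438)*(-565 + 360043) = (-7/6 - 208438)*359478 = -1250635/6*359478 = -74929294755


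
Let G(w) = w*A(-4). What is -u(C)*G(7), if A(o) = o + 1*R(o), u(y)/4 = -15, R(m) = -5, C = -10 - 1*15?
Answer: -3780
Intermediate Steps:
C = -25 (C = -10 - 15 = -25)
u(y) = -60 (u(y) = 4*(-15) = -60)
A(o) = -5 + o (A(o) = o + 1*(-5) = o - 5 = -5 + o)
G(w) = -9*w (G(w) = w*(-5 - 4) = w*(-9) = -9*w)
-u(C)*G(7) = -(-60)*(-9*7) = -(-60)*(-63) = -1*3780 = -3780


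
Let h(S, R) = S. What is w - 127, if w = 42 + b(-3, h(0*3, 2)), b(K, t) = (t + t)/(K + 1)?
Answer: -85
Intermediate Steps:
b(K, t) = 2*t/(1 + K) (b(K, t) = (2*t)/(1 + K) = 2*t/(1 + K))
w = 42 (w = 42 + 2*(0*3)/(1 - 3) = 42 + 2*0/(-2) = 42 + 2*0*(-1/2) = 42 + 0 = 42)
w - 127 = 42 - 127 = -85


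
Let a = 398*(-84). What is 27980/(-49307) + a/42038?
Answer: -1412327432/1036383833 ≈ -1.3627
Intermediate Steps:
a = -33432
27980/(-49307) + a/42038 = 27980/(-49307) - 33432/42038 = 27980*(-1/49307) - 33432*1/42038 = -27980/49307 - 16716/21019 = -1412327432/1036383833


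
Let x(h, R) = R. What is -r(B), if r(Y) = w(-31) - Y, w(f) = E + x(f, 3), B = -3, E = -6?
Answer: 0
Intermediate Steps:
w(f) = -3 (w(f) = -6 + 3 = -3)
r(Y) = -3 - Y
-r(B) = -(-3 - 1*(-3)) = -(-3 + 3) = -1*0 = 0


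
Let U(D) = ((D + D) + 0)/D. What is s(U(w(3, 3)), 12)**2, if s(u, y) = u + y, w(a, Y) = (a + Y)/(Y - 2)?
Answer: 196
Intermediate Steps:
w(a, Y) = (Y + a)/(-2 + Y)
U(D) = 2 (U(D) = (2*D + 0)/D = (2*D)/D = 2)
s(U(w(3, 3)), 12)**2 = (2 + 12)**2 = 14**2 = 196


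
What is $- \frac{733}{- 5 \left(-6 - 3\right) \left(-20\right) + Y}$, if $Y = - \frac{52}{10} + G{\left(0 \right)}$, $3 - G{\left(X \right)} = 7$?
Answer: $\frac{3665}{4546} \approx 0.8062$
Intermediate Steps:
$G{\left(X \right)} = -4$ ($G{\left(X \right)} = 3 - 7 = -4$)
$Y = - \frac{46}{5}$ ($Y = - \frac{52}{10} - 4 = \left(-52\right) \frac{1}{10} - 4 = - \frac{26}{5} - 4 = - \frac{46}{5} \approx -9.2$)
$- \frac{733}{- 5 \left(-6 - 3\right) \left(-20\right) + Y} = - \frac{733}{- 5 \left(-6 - 3\right) \left(-20\right) - \frac{46}{5}} = - \frac{733}{\left(-5\right) \left(-9\right) \left(-20\right) - \frac{46}{5}} = - \frac{733}{45 \left(-20\right) - \frac{46}{5}} = - \frac{733}{-900 - \frac{46}{5}} = - \frac{733}{- \frac{4546}{5}} = \left(-733\right) \left(- \frac{5}{4546}\right) = \frac{3665}{4546}$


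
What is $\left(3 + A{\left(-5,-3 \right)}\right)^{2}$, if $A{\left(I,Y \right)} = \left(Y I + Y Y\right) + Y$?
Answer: $576$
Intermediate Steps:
$A{\left(I,Y \right)} = Y + Y^{2} + I Y$ ($A{\left(I,Y \right)} = \left(I Y + Y^{2}\right) + Y = \left(Y^{2} + I Y\right) + Y = Y + Y^{2} + I Y$)
$\left(3 + A{\left(-5,-3 \right)}\right)^{2} = \left(3 - 3 \left(1 - 5 - 3\right)\right)^{2} = \left(3 - -21\right)^{2} = \left(3 + 21\right)^{2} = 24^{2} = 576$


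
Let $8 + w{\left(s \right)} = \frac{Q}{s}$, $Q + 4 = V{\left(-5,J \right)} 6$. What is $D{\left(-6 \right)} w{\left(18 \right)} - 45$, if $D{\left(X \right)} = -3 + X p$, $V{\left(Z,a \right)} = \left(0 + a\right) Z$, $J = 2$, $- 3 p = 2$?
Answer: $- \frac{509}{9} \approx -56.556$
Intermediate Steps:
$p = - \frac{2}{3}$ ($p = \left(- \frac{1}{3}\right) 2 = - \frac{2}{3} \approx -0.66667$)
$V{\left(Z,a \right)} = Z a$ ($V{\left(Z,a \right)} = a Z = Z a$)
$Q = -64$ ($Q = -4 + \left(-5\right) 2 \cdot 6 = -4 - 60 = -64$)
$D{\left(X \right)} = -3 - \frac{2 X}{3}$ ($D{\left(X \right)} = -3 + X \left(- \frac{2}{3}\right) = -3 - \frac{2 X}{3}$)
$w{\left(s \right)} = -8 - \frac{64}{s}$
$D{\left(-6 \right)} w{\left(18 \right)} - 45 = \left(-3 - -4\right) \left(-8 - \frac{64}{18}\right) - 45 = \left(-3 + 4\right) \left(-8 - \frac{32}{9}\right) - 45 = 1 \left(-8 - \frac{32}{9}\right) - 45 = 1 \left(- \frac{104}{9}\right) - 45 = - \frac{104}{9} - 45 = - \frac{509}{9}$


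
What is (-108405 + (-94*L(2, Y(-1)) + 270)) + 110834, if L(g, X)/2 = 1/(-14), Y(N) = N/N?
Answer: 18987/7 ≈ 2712.4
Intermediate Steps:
Y(N) = 1
L(g, X) = -1/7 (L(g, X) = 2*(1/(-14)) = 2*(1*(-1/14)) = 2*(-1/14) = -1/7)
(-108405 + (-94*L(2, Y(-1)) + 270)) + 110834 = (-108405 + (-94*(-1/7) + 270)) + 110834 = (-108405 + (94/7 + 270)) + 110834 = (-108405 + 1984/7) + 110834 = -756851/7 + 110834 = 18987/7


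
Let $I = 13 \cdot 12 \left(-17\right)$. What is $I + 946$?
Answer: $-1706$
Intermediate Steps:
$I = -2652$ ($I = 156 \left(-17\right) = -2652$)
$I + 946 = -2652 + 946 = -1706$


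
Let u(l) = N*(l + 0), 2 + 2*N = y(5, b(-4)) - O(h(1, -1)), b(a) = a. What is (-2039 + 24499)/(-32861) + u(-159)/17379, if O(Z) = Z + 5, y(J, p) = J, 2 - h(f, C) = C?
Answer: -251513395/380727546 ≈ -0.66061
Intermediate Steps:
h(f, C) = 2 - C
O(Z) = 5 + Z
N = -5/2 (N = -1 + (5 - (5 + (2 - 1*(-1))))/2 = -1 + (5 - (5 + (2 + 1)))/2 = -1 + (5 - (5 + 3))/2 = -1 + (5 - 1*8)/2 = -1 + (5 - 8)/2 = -1 + (½)*(-3) = -1 - 3/2 = -5/2 ≈ -2.5000)
u(l) = -5*l/2 (u(l) = -5*(l + 0)/2 = -5*l/2)
(-2039 + 24499)/(-32861) + u(-159)/17379 = (-2039 + 24499)/(-32861) - 5/2*(-159)/17379 = 22460*(-1/32861) + (795/2)*(1/17379) = -22460/32861 + 265/11586 = -251513395/380727546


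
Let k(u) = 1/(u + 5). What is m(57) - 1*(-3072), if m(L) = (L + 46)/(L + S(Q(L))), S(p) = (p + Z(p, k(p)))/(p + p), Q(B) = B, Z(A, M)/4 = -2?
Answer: 20124126/6547 ≈ 3073.8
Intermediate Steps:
k(u) = 1/(5 + u)
Z(A, M) = -8 (Z(A, M) = 4*(-2) = -8)
S(p) = (-8 + p)/(2*p) (S(p) = (p - 8)/(p + p) = (-8 + p)/((2*p)) = (-8 + p)*(1/(2*p)) = (-8 + p)/(2*p))
m(L) = (46 + L)/(L + (-8 + L)/(2*L)) (m(L) = (L + 46)/(L + (-8 + L)/(2*L)) = (46 + L)/(L + (-8 + L)/(2*L)))
m(57) - 1*(-3072) = 2*57*(46 + 57)/(-8 + 57 + 2*57²) - 1*(-3072) = 2*57*103/(-8 + 57 + 2*3249) + 3072 = 2*57*103/(-8 + 57 + 6498) + 3072 = 2*57*103/6547 + 3072 = 2*57*(1/6547)*103 + 3072 = 11742/6547 + 3072 = 20124126/6547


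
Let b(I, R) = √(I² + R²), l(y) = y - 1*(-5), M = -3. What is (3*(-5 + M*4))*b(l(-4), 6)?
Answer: -51*√37 ≈ -310.22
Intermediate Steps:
l(y) = 5 + y (l(y) = y + 5 = 5 + y)
(3*(-5 + M*4))*b(l(-4), 6) = (3*(-5 - 3*4))*√((5 - 4)² + 6²) = (3*(-5 - 12))*√(1² + 36) = (3*(-17))*√(1 + 36) = -51*√37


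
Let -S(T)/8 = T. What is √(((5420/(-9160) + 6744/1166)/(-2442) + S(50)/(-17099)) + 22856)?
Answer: √5870242998136066739516564415/506789634846 ≈ 151.18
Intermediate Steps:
S(T) = -8*T
√(((5420/(-9160) + 6744/1166)/(-2442) + S(50)/(-17099)) + 22856) = √(((5420/(-9160) + 6744/1166)/(-2442) - 8*50/(-17099)) + 22856) = √(((5420*(-1/9160) + 6744*(1/1166))*(-1/2442) - 400*(-1/17099)) + 22856) = √(((-271/458 + 3372/583)*(-1/2442) + 400/17099) + 22856) = √(((1386383/267014)*(-1/2442) + 400/17099) + 22856) = √((-1386383/652048188 + 400/17099) + 22856) = √(237113512283/11149371966612 + 22856) = √(254830282782396155/11149371966612) = √5870242998136066739516564415/506789634846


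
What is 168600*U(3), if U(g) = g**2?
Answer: 1517400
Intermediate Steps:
168600*U(3) = 168600*3**2 = 168600*9 = 1517400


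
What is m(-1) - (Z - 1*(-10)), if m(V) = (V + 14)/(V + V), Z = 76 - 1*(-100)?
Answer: -385/2 ≈ -192.50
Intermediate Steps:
Z = 176 (Z = 76 + 100 = 176)
m(V) = (14 + V)/(2*V) (m(V) = (14 + V)/((2*V)) = (14 + V)*(1/(2*V)) = (14 + V)/(2*V))
m(-1) - (Z - 1*(-10)) = (½)*(14 - 1)/(-1) - (176 - 1*(-10)) = (½)*(-1)*13 - (176 + 10) = -13/2 - 1*186 = -13/2 - 186 = -385/2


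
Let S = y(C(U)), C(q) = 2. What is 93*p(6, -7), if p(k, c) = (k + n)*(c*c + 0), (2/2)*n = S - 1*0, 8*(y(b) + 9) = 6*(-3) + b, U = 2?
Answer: -22785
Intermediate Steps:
y(b) = -45/4 + b/8 (y(b) = -9 + (6*(-3) + b)/8 = -9 + (-18 + b)/8 = -9 + (-9/4 + b/8) = -45/4 + b/8)
S = -11 (S = -45/4 + (1/8)*2 = -45/4 + 1/4 = -11)
n = -11 (n = -11 - 1*0 = -11 + 0 = -11)
p(k, c) = c**2*(-11 + k) (p(k, c) = (k - 11)*(c*c + 0) = (-11 + k)*(c**2 + 0) = (-11 + k)*c**2 = c**2*(-11 + k))
93*p(6, -7) = 93*((-7)**2*(-11 + 6)) = 93*(49*(-5)) = 93*(-245) = -22785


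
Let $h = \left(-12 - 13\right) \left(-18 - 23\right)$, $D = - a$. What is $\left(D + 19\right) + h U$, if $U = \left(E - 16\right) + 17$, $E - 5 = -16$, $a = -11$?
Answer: $-10220$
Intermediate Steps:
$E = -11$ ($E = 5 - 16 = -11$)
$D = 11$ ($D = \left(-1\right) \left(-11\right) = 11$)
$h = 1025$ ($h = \left(-25\right) \left(-41\right) = 1025$)
$U = -10$ ($U = \left(-11 - 16\right) + 17 = -27 + 17 = -10$)
$\left(D + 19\right) + h U = \left(11 + 19\right) + 1025 \left(-10\right) = 30 - 10250 = -10220$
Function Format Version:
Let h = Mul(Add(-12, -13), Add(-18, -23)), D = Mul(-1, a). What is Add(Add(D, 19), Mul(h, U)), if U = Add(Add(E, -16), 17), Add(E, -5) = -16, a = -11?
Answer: -10220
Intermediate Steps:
E = -11 (E = Add(5, -16) = -11)
D = 11 (D = Mul(-1, -11) = 11)
h = 1025 (h = Mul(-25, -41) = 1025)
U = -10 (U = Add(Add(-11, -16), 17) = Add(-27, 17) = -10)
Add(Add(D, 19), Mul(h, U)) = Add(Add(11, 19), Mul(1025, -10)) = Add(30, -10250) = -10220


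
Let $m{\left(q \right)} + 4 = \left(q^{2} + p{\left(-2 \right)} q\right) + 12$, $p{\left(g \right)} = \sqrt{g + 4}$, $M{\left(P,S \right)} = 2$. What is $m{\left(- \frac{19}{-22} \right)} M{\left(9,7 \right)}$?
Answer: $\frac{4233}{242} + \frac{19 \sqrt{2}}{11} \approx 19.934$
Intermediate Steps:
$p{\left(g \right)} = \sqrt{4 + g}$
$m{\left(q \right)} = 8 + q^{2} + q \sqrt{2}$ ($m{\left(q \right)} = -4 + \left(\left(q^{2} + \sqrt{4 - 2} q\right) + 12\right) = -4 + \left(\left(q^{2} + \sqrt{2} q\right) + 12\right) = -4 + \left(\left(q^{2} + q \sqrt{2}\right) + 12\right) = -4 + \left(12 + q^{2} + q \sqrt{2}\right) = 8 + q^{2} + q \sqrt{2}$)
$m{\left(- \frac{19}{-22} \right)} M{\left(9,7 \right)} = \left(8 + \left(- \frac{19}{-22}\right)^{2} + - \frac{19}{-22} \sqrt{2}\right) 2 = \left(8 + \left(\left(-19\right) \left(- \frac{1}{22}\right)\right)^{2} + \left(-19\right) \left(- \frac{1}{22}\right) \sqrt{2}\right) 2 = \left(8 + \left(\frac{19}{22}\right)^{2} + \frac{19 \sqrt{2}}{22}\right) 2 = \left(8 + \frac{361}{484} + \frac{19 \sqrt{2}}{22}\right) 2 = \left(\frac{4233}{484} + \frac{19 \sqrt{2}}{22}\right) 2 = \frac{4233}{242} + \frac{19 \sqrt{2}}{11}$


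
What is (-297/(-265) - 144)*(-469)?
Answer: 17757747/265 ≈ 67010.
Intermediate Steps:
(-297/(-265) - 144)*(-469) = (-297*(-1/265) - 144)*(-469) = (297/265 - 144)*(-469) = -37863/265*(-469) = 17757747/265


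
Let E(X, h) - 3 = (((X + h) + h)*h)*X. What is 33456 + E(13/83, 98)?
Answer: 251241045/6889 ≈ 36470.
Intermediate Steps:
E(X, h) = 3 + X*h*(X + 2*h) (E(X, h) = 3 + (((X + h) + h)*h)*X = 3 + ((X + 2*h)*h)*X = 3 + (h*(X + 2*h))*X = 3 + X*h*(X + 2*h))
33456 + E(13/83, 98) = 33456 + (3 + 98*(13/83)² + 2*(13/83)*98²) = 33456 + (3 + 98*(13*(1/83))² + 2*(13*(1/83))*9604) = 33456 + (3 + 98*(13/83)² + 2*(13/83)*9604) = 33456 + (3 + 98*(169/6889) + 249704/83) = 33456 + (3 + 16562/6889 + 249704/83) = 33456 + 20762661/6889 = 251241045/6889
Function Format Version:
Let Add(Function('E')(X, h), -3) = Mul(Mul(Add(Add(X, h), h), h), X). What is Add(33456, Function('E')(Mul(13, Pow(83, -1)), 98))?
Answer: Rational(251241045, 6889) ≈ 36470.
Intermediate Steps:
Function('E')(X, h) = Add(3, Mul(X, h, Add(X, Mul(2, h)))) (Function('E')(X, h) = Add(3, Mul(Mul(Add(Add(X, h), h), h), X)) = Add(3, Mul(Mul(Add(X, Mul(2, h)), h), X)) = Add(3, Mul(Mul(h, Add(X, Mul(2, h))), X)) = Add(3, Mul(X, h, Add(X, Mul(2, h)))))
Add(33456, Function('E')(Mul(13, Pow(83, -1)), 98)) = Add(33456, Add(3, Mul(98, Pow(Mul(13, Pow(83, -1)), 2)), Mul(2, Mul(13, Pow(83, -1)), Pow(98, 2)))) = Add(33456, Add(3, Mul(98, Pow(Mul(13, Rational(1, 83)), 2)), Mul(2, Mul(13, Rational(1, 83)), 9604))) = Add(33456, Add(3, Mul(98, Pow(Rational(13, 83), 2)), Mul(2, Rational(13, 83), 9604))) = Add(33456, Add(3, Mul(98, Rational(169, 6889)), Rational(249704, 83))) = Add(33456, Add(3, Rational(16562, 6889), Rational(249704, 83))) = Add(33456, Rational(20762661, 6889)) = Rational(251241045, 6889)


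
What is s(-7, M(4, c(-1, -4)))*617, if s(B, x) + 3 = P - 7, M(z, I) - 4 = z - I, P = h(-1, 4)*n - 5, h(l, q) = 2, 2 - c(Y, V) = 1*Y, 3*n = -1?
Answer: -28999/3 ≈ -9666.3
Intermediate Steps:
n = -1/3 (n = (1/3)*(-1) = -1/3 ≈ -0.33333)
c(Y, V) = 2 - Y
P = -17/3 (P = 2*(-1/3) - 5 = -2/3 - 5 = -17/3 ≈ -5.6667)
M(z, I) = 4 + z - I (M(z, I) = 4 + (z - I) = 4 + z - I)
s(B, x) = -47/3 (s(B, x) = -3 + (-17/3 - 7) = -3 - 38/3 = -47/3)
s(-7, M(4, c(-1, -4)))*617 = -47/3*617 = -28999/3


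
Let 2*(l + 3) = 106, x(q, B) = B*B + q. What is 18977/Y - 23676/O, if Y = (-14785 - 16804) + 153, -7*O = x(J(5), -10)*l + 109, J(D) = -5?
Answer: 5117741909/152747524 ≈ 33.505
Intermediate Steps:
x(q, B) = q + B**2 (x(q, B) = B**2 + q = q + B**2)
l = 50 (l = -3 + (1/2)*106 = -3 + 53 = 50)
O = -4859/7 (O = -((-5 + (-10)**2)*50 + 109)/7 = -((-5 + 100)*50 + 109)/7 = -(95*50 + 109)/7 = -(4750 + 109)/7 = -1/7*4859 = -4859/7 ≈ -694.14)
Y = -31436 (Y = -31589 + 153 = -31436)
18977/Y - 23676/O = 18977/(-31436) - 23676/(-4859/7) = 18977*(-1/31436) - 23676*(-7/4859) = -18977/31436 + 165732/4859 = 5117741909/152747524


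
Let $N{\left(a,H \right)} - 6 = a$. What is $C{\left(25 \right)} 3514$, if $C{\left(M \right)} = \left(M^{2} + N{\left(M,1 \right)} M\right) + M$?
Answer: $5007450$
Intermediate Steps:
$N{\left(a,H \right)} = 6 + a$
$C{\left(M \right)} = M + M^{2} + M \left(6 + M\right)$ ($C{\left(M \right)} = \left(M^{2} + \left(6 + M\right) M\right) + M = \left(M^{2} + M \left(6 + M\right)\right) + M = M + M^{2} + M \left(6 + M\right)$)
$C{\left(25 \right)} 3514 = 25 \left(7 + 2 \cdot 25\right) 3514 = 25 \left(7 + 50\right) 3514 = 25 \cdot 57 \cdot 3514 = 1425 \cdot 3514 = 5007450$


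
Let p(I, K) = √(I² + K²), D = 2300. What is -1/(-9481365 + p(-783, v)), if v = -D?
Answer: 9481365/89896276360136 + √5903089/89896276360136 ≈ 1.0550e-7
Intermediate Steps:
v = -2300 (v = -1*2300 = -2300)
-1/(-9481365 + p(-783, v)) = -1/(-9481365 + √((-783)² + (-2300)²)) = -1/(-9481365 + √(613089 + 5290000)) = -1/(-9481365 + √5903089)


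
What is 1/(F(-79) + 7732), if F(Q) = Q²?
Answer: 1/13973 ≈ 7.1567e-5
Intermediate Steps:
1/(F(-79) + 7732) = 1/((-79)² + 7732) = 1/(6241 + 7732) = 1/13973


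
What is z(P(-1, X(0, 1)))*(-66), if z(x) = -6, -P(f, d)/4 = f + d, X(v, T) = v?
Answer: 396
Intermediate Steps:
P(f, d) = -4*d - 4*f (P(f, d) = -4*(f + d) = -4*(d + f) = -4*d - 4*f)
z(P(-1, X(0, 1)))*(-66) = -6*(-66) = 396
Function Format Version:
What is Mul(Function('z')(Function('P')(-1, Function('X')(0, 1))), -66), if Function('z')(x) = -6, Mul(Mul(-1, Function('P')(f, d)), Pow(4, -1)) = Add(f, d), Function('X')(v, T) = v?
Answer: 396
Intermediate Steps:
Function('P')(f, d) = Add(Mul(-4, d), Mul(-4, f)) (Function('P')(f, d) = Mul(-4, Add(f, d)) = Mul(-4, Add(d, f)) = Add(Mul(-4, d), Mul(-4, f)))
Mul(Function('z')(Function('P')(-1, Function('X')(0, 1))), -66) = Mul(-6, -66) = 396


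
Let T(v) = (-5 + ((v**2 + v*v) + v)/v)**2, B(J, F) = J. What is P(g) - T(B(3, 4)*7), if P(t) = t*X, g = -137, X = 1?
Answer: -1581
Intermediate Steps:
P(t) = t (P(t) = t*1 = t)
T(v) = (-5 + (v + 2*v**2)/v)**2 (T(v) = (-5 + ((v**2 + v**2) + v)/v)**2 = (-5 + (2*v**2 + v)/v)**2 = (-5 + (v + 2*v**2)/v)**2)
P(g) - T(B(3, 4)*7) = -137 - 4*(-2 + 3*7)**2 = -137 - 4*(-2 + 21)**2 = -137 - 4*19**2 = -137 - 4*361 = -137 - 1*1444 = -137 - 1444 = -1581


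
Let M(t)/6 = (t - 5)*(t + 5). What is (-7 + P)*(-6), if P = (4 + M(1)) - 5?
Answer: 912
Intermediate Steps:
M(t) = 6*(-5 + t)*(5 + t) (M(t) = 6*((t - 5)*(t + 5)) = 6*((-5 + t)*(5 + t)) = 6*(-5 + t)*(5 + t))
P = -145 (P = (4 + (-150 + 6*1**2)) - 5 = (4 + (-150 + 6*1)) - 5 = (4 + (-150 + 6)) - 5 = (4 - 144) - 5 = -140 - 5 = -145)
(-7 + P)*(-6) = (-7 - 145)*(-6) = -152*(-6) = 912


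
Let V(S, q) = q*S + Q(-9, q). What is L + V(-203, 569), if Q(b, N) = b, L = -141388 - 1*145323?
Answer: -402227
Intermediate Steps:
L = -286711 (L = -141388 - 145323 = -286711)
V(S, q) = -9 + S*q (V(S, q) = q*S - 9 = S*q - 9 = -9 + S*q)
L + V(-203, 569) = -286711 + (-9 - 203*569) = -286711 + (-9 - 115507) = -286711 - 115516 = -402227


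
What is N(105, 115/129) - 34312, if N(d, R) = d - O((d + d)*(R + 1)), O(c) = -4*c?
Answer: -1402581/43 ≈ -32618.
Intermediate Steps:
N(d, R) = d + 8*d*(1 + R) (N(d, R) = d - (-4)*(d + d)*(R + 1) = d - (-4)*(2*d)*(1 + R) = d - (-4)*2*d*(1 + R) = d - (-8)*d*(1 + R) = d + 8*d*(1 + R))
N(105, 115/129) - 34312 = 105*(9 + 8*(115/129)) - 34312 = 105*(9 + 920/129) - 34312 = 105*(2081/129) - 34312 = 72835/43 - 34312 = -1402581/43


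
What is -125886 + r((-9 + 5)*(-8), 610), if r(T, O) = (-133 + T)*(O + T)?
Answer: -190728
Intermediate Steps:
-125886 + r((-9 + 5)*(-8), 610) = -125886 + (((-9 + 5)*(-8))² - 133*610 - 133*(-9 + 5)*(-8) + 610*((-9 + 5)*(-8))) = -125886 + ((-4*(-8))² - 81130 - (-532)*(-8) + 610*(-4*(-8))) = -125886 + (32² - 81130 - 133*32 + 610*32) = -125886 + (1024 - 81130 - 4256 + 19520) = -125886 - 64842 = -190728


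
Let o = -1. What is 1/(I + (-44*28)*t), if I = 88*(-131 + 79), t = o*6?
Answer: 1/2816 ≈ 0.00035511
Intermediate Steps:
t = -6 (t = -1*6 = -6)
I = -4576 (I = 88*(-52) = -4576)
1/(I + (-44*28)*t) = 1/(-4576 - 44*28*(-6)) = 1/(-4576 - 1232*(-6)) = 1/(-4576 + 7392) = 1/2816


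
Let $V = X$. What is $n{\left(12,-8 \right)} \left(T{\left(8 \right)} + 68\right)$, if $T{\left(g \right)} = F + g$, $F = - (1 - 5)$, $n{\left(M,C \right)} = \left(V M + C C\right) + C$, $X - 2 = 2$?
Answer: $8320$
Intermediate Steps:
$X = 4$ ($X = 2 + 2 = 4$)
$V = 4$
$n{\left(M,C \right)} = C + C^{2} + 4 M$ ($n{\left(M,C \right)} = \left(4 M + C C\right) + C = \left(4 M + C^{2}\right) + C = \left(C^{2} + 4 M\right) + C = C + C^{2} + 4 M$)
$F = 4$ ($F = \left(-1\right) \left(-4\right) = 4$)
$T{\left(g \right)} = 4 + g$
$n{\left(12,-8 \right)} \left(T{\left(8 \right)} + 68\right) = \left(-8 + \left(-8\right)^{2} + 4 \cdot 12\right) \left(\left(4 + 8\right) + 68\right) = \left(-8 + 64 + 48\right) \left(12 + 68\right) = 104 \cdot 80 = 8320$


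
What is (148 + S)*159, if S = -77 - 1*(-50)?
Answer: 19239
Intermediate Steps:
S = -27 (S = -77 + 50 = -27)
(148 + S)*159 = (148 - 27)*159 = 121*159 = 19239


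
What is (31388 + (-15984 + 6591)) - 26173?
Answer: -4178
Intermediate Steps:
(31388 + (-15984 + 6591)) - 26173 = (31388 - 9393) - 26173 = 21995 - 26173 = -4178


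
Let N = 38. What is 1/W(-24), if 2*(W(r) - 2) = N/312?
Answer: 312/643 ≈ 0.48523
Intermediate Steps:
W(r) = 643/312 (W(r) = 2 + (38/312)/2 = 2 + (38*(1/312))/2 = 2 + (1/2)*(19/156) = 2 + 19/312 = 643/312)
1/W(-24) = 1/(643/312) = 312/643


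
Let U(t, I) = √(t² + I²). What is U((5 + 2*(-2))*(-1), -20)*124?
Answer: 124*√401 ≈ 2483.1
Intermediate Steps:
U(t, I) = √(I² + t²)
U((5 + 2*(-2))*(-1), -20)*124 = √((-20)² + ((5 + 2*(-2))*(-1))²)*124 = √(400 + ((5 - 4)*(-1))²)*124 = √(400 + (1*(-1))²)*124 = √(400 + (-1)²)*124 = √(400 + 1)*124 = √401*124 = 124*√401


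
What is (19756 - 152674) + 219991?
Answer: 87073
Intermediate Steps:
(19756 - 152674) + 219991 = -132918 + 219991 = 87073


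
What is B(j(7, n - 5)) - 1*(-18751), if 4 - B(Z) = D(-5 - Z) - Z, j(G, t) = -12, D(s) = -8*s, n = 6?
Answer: 18799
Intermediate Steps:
B(Z) = -36 - 7*Z (B(Z) = 4 - (-8*(-5 - Z) - Z) = 4 - ((40 + 8*Z) - Z) = 4 - (40 + 7*Z) = 4 + (-40 - 7*Z) = -36 - 7*Z)
B(j(7, n - 5)) - 1*(-18751) = (-36 - 7*(-12)) - 1*(-18751) = (-36 + 84) + 18751 = 48 + 18751 = 18799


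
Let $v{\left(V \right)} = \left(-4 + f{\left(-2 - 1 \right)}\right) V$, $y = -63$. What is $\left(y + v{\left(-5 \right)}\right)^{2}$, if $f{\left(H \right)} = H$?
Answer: $784$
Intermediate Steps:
$v{\left(V \right)} = - 7 V$ ($v{\left(V \right)} = \left(-4 - 3\right) V = - 7 V$)
$\left(y + v{\left(-5 \right)}\right)^{2} = \left(-63 - -35\right)^{2} = \left(-63 + 35\right)^{2} = \left(-28\right)^{2} = 784$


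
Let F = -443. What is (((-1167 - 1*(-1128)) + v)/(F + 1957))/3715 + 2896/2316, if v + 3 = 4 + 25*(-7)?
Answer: 4072021913/3256591290 ≈ 1.2504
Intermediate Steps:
v = -174 (v = -3 + (4 + 25*(-7)) = -3 + (4 - 175) = -3 - 171 = -174)
(((-1167 - 1*(-1128)) + v)/(F + 1957))/3715 + 2896/2316 = (((-1167 - 1*(-1128)) - 174)/(-443 + 1957))/3715 + 2896/2316 = (((-1167 + 1128) - 174)/1514)*(1/3715) + 2896*(1/2316) = ((-39 - 174)*(1/1514))*(1/3715) + 724/579 = -213*1/1514*(1/3715) + 724/579 = -213/1514*1/3715 + 724/579 = -213/5624510 + 724/579 = 4072021913/3256591290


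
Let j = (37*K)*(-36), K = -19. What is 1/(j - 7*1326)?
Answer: 1/16026 ≈ 6.2399e-5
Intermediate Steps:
j = 25308 (j = (37*(-19))*(-36) = -703*(-36) = 25308)
1/(j - 7*1326) = 1/(25308 - 7*1326) = 1/(25308 - 9282) = 1/16026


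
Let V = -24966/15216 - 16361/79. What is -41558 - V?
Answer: -8284075737/200344 ≈ -41349.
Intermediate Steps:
V = -41820215/200344 (V = -24966*1/15216 - 16361*1/79 = -4161/2536 - 16361/79 = -41820215/200344 ≈ -208.74)
-41558 - V = -41558 - 1*(-41820215/200344) = -41558 + 41820215/200344 = -8284075737/200344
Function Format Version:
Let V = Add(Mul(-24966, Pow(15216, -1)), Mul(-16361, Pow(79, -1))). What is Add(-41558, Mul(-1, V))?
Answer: Rational(-8284075737, 200344) ≈ -41349.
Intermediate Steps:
V = Rational(-41820215, 200344) (V = Add(Mul(-24966, Rational(1, 15216)), Mul(-16361, Rational(1, 79))) = Add(Rational(-4161, 2536), Rational(-16361, 79)) = Rational(-41820215, 200344) ≈ -208.74)
Add(-41558, Mul(-1, V)) = Add(-41558, Mul(-1, Rational(-41820215, 200344))) = Add(-41558, Rational(41820215, 200344)) = Rational(-8284075737, 200344)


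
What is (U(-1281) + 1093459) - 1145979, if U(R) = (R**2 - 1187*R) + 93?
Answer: 3109081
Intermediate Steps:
U(R) = 93 + R**2 - 1187*R
(U(-1281) + 1093459) - 1145979 = ((93 + (-1281)**2 - 1187*(-1281)) + 1093459) - 1145979 = ((93 + 1640961 + 1520547) + 1093459) - 1145979 = (3161601 + 1093459) - 1145979 = 4255060 - 1145979 = 3109081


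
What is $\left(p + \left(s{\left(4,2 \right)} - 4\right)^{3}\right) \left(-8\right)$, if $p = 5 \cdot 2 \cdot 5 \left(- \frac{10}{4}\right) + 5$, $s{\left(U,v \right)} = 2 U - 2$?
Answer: $896$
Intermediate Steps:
$s{\left(U,v \right)} = -2 + 2 U$
$p = -120$ ($p = 10 \cdot 5 \left(\left(-10\right) \frac{1}{4}\right) + 5 = 50 \left(- \frac{5}{2}\right) + 5 = -125 + 5 = -120$)
$\left(p + \left(s{\left(4,2 \right)} - 4\right)^{3}\right) \left(-8\right) = \left(-120 + \left(\left(-2 + 2 \cdot 4\right) - 4\right)^{3}\right) \left(-8\right) = \left(-120 + \left(\left(-2 + 8\right) - 4\right)^{3}\right) \left(-8\right) = \left(-120 + \left(6 - 4\right)^{3}\right) \left(-8\right) = \left(-120 + 2^{3}\right) \left(-8\right) = \left(-120 + 8\right) \left(-8\right) = \left(-112\right) \left(-8\right) = 896$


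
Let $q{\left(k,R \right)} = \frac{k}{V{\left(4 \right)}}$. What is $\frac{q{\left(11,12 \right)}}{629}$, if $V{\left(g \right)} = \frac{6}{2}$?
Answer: $\frac{11}{1887} \approx 0.0058294$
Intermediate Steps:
$V{\left(g \right)} = 3$ ($V{\left(g \right)} = 6 \cdot \frac{1}{2} = 3$)
$q{\left(k,R \right)} = \frac{k}{3}$
$\frac{q{\left(11,12 \right)}}{629} = \frac{\frac{1}{3} \cdot 11}{629} = \frac{11}{3} \cdot \frac{1}{629} = \frac{11}{1887}$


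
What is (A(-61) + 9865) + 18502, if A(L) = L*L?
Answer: 32088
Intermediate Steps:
A(L) = L²
(A(-61) + 9865) + 18502 = ((-61)² + 9865) + 18502 = (3721 + 9865) + 18502 = 13586 + 18502 = 32088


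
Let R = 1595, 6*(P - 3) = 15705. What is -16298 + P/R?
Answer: -51985379/3190 ≈ -16296.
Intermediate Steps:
P = 5241/2 (P = 3 + (1/6)*15705 = 3 + 5235/2 = 5241/2 ≈ 2620.5)
-16298 + P/R = -16298 + (5241/2)/1595 = -16298 + (5241/2)*(1/1595) = -16298 + 5241/3190 = -51985379/3190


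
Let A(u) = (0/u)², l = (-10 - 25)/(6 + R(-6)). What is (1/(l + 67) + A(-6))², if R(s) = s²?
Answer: 36/157609 ≈ 0.00022841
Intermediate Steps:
l = -⅚ (l = (-10 - 25)/(6 + (-6)²) = -35/(6 + 36) = -35/42 = -35*1/42 = -⅚ ≈ -0.83333)
A(u) = 0 (A(u) = 0² = 0)
(1/(l + 67) + A(-6))² = (1/(-⅚ + 67) + 0)² = (1/(397/6) + 0)² = (6/397 + 0)² = (6/397)² = 36/157609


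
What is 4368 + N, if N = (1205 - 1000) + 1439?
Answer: 6012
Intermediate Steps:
N = 1644 (N = 205 + 1439 = 1644)
4368 + N = 4368 + 1644 = 6012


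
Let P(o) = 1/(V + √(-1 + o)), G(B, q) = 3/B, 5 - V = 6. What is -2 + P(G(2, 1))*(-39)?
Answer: 76 + 39*√2 ≈ 131.15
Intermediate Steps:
V = -1 (V = 5 - 1*6 = 5 - 6 = -1)
P(o) = 1/(-1 + √(-1 + o))
-2 + P(G(2, 1))*(-39) = -2 - 39/(-1 + √(-1 + 3/2)) = -2 - 39/(-1 + √(½)) = -2 - 39/(-1 + √2/2)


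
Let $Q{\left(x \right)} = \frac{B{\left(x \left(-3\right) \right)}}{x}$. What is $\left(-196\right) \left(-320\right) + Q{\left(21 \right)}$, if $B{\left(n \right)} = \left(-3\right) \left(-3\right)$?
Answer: $\frac{439043}{7} \approx 62720.0$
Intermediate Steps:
$B{\left(n \right)} = 9$
$Q{\left(x \right)} = \frac{9}{x}$
$\left(-196\right) \left(-320\right) + Q{\left(21 \right)} = \left(-196\right) \left(-320\right) + \frac{9}{21} = 62720 + 9 \cdot \frac{1}{21} = 62720 + \frac{3}{7} = \frac{439043}{7}$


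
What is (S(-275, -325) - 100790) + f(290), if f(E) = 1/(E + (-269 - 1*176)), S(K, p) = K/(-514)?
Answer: -8029897189/79670 ≈ -1.0079e+5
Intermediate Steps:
S(K, p) = -K/514 (S(K, p) = K*(-1/514) = -K/514)
f(E) = 1/(-445 + E) (f(E) = 1/(E + (-269 - 176)) = 1/(E - 445) = 1/(-445 + E))
(S(-275, -325) - 100790) + f(290) = (-1/514*(-275) - 100790) + 1/(-445 + 290) = (275/514 - 100790) + 1/(-155) = -51805785/514 - 1/155 = -8029897189/79670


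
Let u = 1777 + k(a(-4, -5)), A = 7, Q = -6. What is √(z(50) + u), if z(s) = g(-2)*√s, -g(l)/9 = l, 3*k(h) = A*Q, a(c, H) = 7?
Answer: √(1763 + 90*√2) ≈ 43.477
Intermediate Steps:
k(h) = -14 (k(h) = (7*(-6))/3 = (⅓)*(-42) = -14)
g(l) = -9*l
z(s) = 18*√s (z(s) = (-9*(-2))*√s = 18*√s)
u = 1763 (u = 1777 - 14 = 1763)
√(z(50) + u) = √(18*√50 + 1763) = √(18*(5*√2) + 1763) = √(90*√2 + 1763) = √(1763 + 90*√2)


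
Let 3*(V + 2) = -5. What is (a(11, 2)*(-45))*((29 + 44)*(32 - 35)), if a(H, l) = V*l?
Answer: -72270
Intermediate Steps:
V = -11/3 (V = -2 + (⅓)*(-5) = -2 - 5/3 = -11/3 ≈ -3.6667)
a(H, l) = -11*l/3
(a(11, 2)*(-45))*((29 + 44)*(32 - 35)) = (-11/3*2*(-45))*((29 + 44)*(32 - 35)) = (-22/3*(-45))*(73*(-3)) = 330*(-219) = -72270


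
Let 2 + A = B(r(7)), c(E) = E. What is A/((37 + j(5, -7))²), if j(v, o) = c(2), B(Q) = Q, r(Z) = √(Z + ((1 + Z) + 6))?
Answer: -2/1521 + √21/1521 ≈ 0.0016979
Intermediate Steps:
r(Z) = √(7 + 2*Z) (r(Z) = √(Z + (7 + Z)) = √(7 + 2*Z))
j(v, o) = 2
A = -2 + √21 (A = -2 + √(7 + 2*7) = -2 + √(7 + 14) = -2 + √21 ≈ 2.5826)
A/((37 + j(5, -7))²) = (-2 + √21)/((37 + 2)²) = (-2 + √21)/(39²) = (-2 + √21)/1521 = (-2 + √21)*(1/1521) = -2/1521 + √21/1521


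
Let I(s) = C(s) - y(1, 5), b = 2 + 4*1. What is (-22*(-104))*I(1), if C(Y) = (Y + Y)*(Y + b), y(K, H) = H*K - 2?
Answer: 25168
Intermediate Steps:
b = 6 (b = 2 + 4 = 6)
y(K, H) = -2 + H*K
C(Y) = 2*Y*(6 + Y) (C(Y) = (Y + Y)*(Y + 6) = (2*Y)*(6 + Y) = 2*Y*(6 + Y))
I(s) = -3 + 2*s*(6 + s) (I(s) = 2*s*(6 + s) - (-2 + 5*1) = 2*s*(6 + s) - (-2 + 5) = 2*s*(6 + s) - 1*3 = 2*s*(6 + s) - 3 = -3 + 2*s*(6 + s))
(-22*(-104))*I(1) = (-22*(-104))*(-3 + 2*1*(6 + 1)) = 2288*(-3 + 2*1*7) = 2288*(-3 + 14) = 2288*11 = 25168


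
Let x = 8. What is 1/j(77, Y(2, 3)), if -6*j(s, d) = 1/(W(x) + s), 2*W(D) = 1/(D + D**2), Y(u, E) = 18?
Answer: -11089/24 ≈ -462.04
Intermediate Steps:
W(D) = 1/(2*(D + D**2))
j(s, d) = -1/(6*(1/144 + s)) (j(s, d) = -1/(6*((1/2)/(8*(1 + 8)) + s)) = -1/(6*((1/2)*(1/8)/9 + s)) = -1/(6*((1/2)*(1/8)*(1/9) + s)) = -1/(6*(1/144 + s)))
1/j(77, Y(2, 3)) = 1/(-24/(1 + 144*77)) = 1/(-24/(1 + 11088)) = 1/(-24/11089) = -11089/24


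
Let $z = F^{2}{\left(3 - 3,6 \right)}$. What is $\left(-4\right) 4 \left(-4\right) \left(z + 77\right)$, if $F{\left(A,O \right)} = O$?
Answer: $7232$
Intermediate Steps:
$z = 36$ ($z = 6^{2} = 36$)
$\left(-4\right) 4 \left(-4\right) \left(z + 77\right) = \left(-4\right) 4 \left(-4\right) \left(36 + 77\right) = \left(-16\right) \left(-4\right) 113 = 64 \cdot 113 = 7232$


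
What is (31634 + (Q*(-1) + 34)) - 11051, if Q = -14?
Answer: 20631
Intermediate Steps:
(31634 + (Q*(-1) + 34)) - 11051 = (31634 + (-14*(-1) + 34)) - 11051 = (31634 + (14 + 34)) - 11051 = (31634 + 48) - 11051 = 31682 - 11051 = 20631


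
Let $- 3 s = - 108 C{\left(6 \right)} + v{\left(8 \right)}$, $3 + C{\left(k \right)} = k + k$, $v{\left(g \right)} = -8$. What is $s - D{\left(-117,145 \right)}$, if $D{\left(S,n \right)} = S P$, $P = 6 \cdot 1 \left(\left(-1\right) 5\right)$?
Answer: $- \frac{9550}{3} \approx -3183.3$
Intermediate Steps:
$P = -30$ ($P = 6 \left(-5\right) = -30$)
$C{\left(k \right)} = -3 + 2 k$ ($C{\left(k \right)} = -3 + \left(k + k\right) = -3 + 2 k$)
$s = \frac{980}{3}$ ($s = - \frac{- 108 \left(-3 + 2 \cdot 6\right) - 8}{3} = - \frac{- 108 \left(-3 + 12\right) - 8}{3} = - \frac{\left(-108\right) 9 - 8}{3} = - \frac{-972 - 8}{3} = \left(- \frac{1}{3}\right) \left(-980\right) = \frac{980}{3} \approx 326.67$)
$D{\left(S,n \right)} = - 30 S$ ($D{\left(S,n \right)} = S \left(-30\right) = - 30 S$)
$s - D{\left(-117,145 \right)} = \frac{980}{3} - \left(-30\right) \left(-117\right) = \frac{980}{3} - 3510 = - \frac{9550}{3}$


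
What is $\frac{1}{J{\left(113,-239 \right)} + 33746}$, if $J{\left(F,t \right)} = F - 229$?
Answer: $\frac{1}{33630} \approx 2.9735 \cdot 10^{-5}$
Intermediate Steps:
$J{\left(F,t \right)} = -229 + F$
$\frac{1}{J{\left(113,-239 \right)} + 33746} = \frac{1}{\left(-229 + 113\right) + 33746} = \frac{1}{-116 + 33746} = \frac{1}{33630}$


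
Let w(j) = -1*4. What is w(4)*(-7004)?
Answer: 28016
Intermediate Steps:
w(j) = -4
w(4)*(-7004) = -4*(-7004) = 28016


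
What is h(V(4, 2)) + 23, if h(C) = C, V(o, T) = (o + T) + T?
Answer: 31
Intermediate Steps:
V(o, T) = o + 2*T (V(o, T) = (T + o) + T = o + 2*T)
h(V(4, 2)) + 23 = (4 + 2*2) + 23 = (4 + 4) + 23 = 8 + 23 = 31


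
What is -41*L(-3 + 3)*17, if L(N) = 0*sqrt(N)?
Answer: 0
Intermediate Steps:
L(N) = 0
-41*L(-3 + 3)*17 = -41*0*17 = 0*17 = 0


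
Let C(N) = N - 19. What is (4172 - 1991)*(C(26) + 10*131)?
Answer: 2872377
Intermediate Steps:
C(N) = -19 + N
(4172 - 1991)*(C(26) + 10*131) = (4172 - 1991)*((-19 + 26) + 10*131) = 2181*(7 + 1310) = 2181*1317 = 2872377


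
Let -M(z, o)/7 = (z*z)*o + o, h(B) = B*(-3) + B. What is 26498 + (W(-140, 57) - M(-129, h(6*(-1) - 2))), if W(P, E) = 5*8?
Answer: 1890442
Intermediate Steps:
h(B) = -2*B (h(B) = -3*B + B = -2*B)
W(P, E) = 40
M(z, o) = -7*o - 7*o*z² (M(z, o) = -7*((z*z)*o + o) = -7*(z²*o + o) = -7*(o*z² + o) = -7*(o + o*z²) = -7*o - 7*o*z²)
26498 + (W(-140, 57) - M(-129, h(6*(-1) - 2))) = 26498 + (40 - (-7)*(-2*(6*(-1) - 2))*(1 + (-129)²)) = 26498 + (40 - (-7)*(-2*(-6 - 2))*(1 + 16641)) = 26498 + (40 - (-7)*(-2*(-8))*16642) = 26498 + (40 - (-7)*16*16642) = 26498 + (40 - 1*(-1863904)) = 26498 + (40 + 1863904) = 26498 + 1863944 = 1890442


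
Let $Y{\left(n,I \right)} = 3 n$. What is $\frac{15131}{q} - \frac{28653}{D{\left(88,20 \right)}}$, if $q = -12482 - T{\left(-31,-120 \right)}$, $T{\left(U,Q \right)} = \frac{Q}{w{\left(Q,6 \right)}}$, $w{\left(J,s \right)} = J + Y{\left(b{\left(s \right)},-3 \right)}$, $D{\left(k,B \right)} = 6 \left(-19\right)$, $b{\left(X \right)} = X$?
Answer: $\frac{504270322}{2016033} \approx 250.13$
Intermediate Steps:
$D{\left(k,B \right)} = -114$
$w{\left(J,s \right)} = J + 3 s$
$T{\left(U,Q \right)} = \frac{Q}{18 + Q}$ ($T{\left(U,Q \right)} = \frac{Q}{Q + 3 \cdot 6} = \frac{Q}{Q + 18} = \frac{Q}{18 + Q}$)
$q = - \frac{212214}{17}$ ($q = -12482 - - \frac{120}{18 - 120} = -12482 - - \frac{120}{-102} = -12482 - \left(-120\right) \left(- \frac{1}{102}\right) = -12482 - \frac{20}{17} = - \frac{212214}{17} \approx -12483.0$)
$\frac{15131}{q} - \frac{28653}{D{\left(88,20 \right)}} = \frac{15131}{- \frac{212214}{17}} - \frac{28653}{-114} = 15131 \left(- \frac{17}{212214}\right) - - \frac{9551}{38} = - \frac{257227}{212214} + \frac{9551}{38} = \frac{504270322}{2016033}$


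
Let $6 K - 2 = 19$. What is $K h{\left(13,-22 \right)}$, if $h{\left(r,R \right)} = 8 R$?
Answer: $-616$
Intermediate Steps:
$K = \frac{7}{2}$ ($K = \frac{1}{3} + \frac{1}{6} \cdot 19 = \frac{1}{3} + \frac{19}{6} = \frac{7}{2} \approx 3.5$)
$K h{\left(13,-22 \right)} = \frac{7 \cdot 8 \left(-22\right)}{2} = \frac{7}{2} \left(-176\right) = -616$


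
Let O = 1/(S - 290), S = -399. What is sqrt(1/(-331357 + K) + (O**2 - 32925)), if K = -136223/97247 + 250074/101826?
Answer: I*sqrt(519372013038392176292729552083165630813)/125596165351173127 ≈ 181.45*I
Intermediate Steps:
O = -1/689 (O = 1/(-399 - 290) = 1/(-689) = -1/689 ≈ -0.0014514)
K = 580439060/550126279 (K = -136223*1/97247 + 250074*(1/101826) = -136223/97247 + 13893/5657 = 580439060/550126279 ≈ 1.0551)
sqrt(1/(-331357 + K) + (O**2 - 32925)) = sqrt(1/(-331357 + 580439060/550126279) + ((-1/689)**2 - 32925)) = sqrt(1/(-182287612991543/550126279) + (1/474721 - 32925)) = sqrt(-550126279/182287612991543 - 15630188924/474721) = sqrt(-2849189829823970401562891/86535757926958284503) = I*sqrt(519372013038392176292729552083165630813)/125596165351173127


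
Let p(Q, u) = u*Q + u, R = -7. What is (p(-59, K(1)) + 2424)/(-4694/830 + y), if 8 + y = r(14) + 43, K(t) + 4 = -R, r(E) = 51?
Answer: 933750/33343 ≈ 28.004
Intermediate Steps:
K(t) = 3 (K(t) = -4 - 1*(-7) = -4 + 7 = 3)
p(Q, u) = u + Q*u (p(Q, u) = Q*u + u = u + Q*u)
y = 86 (y = -8 + (51 + 43) = -8 + 94 = 86)
(p(-59, K(1)) + 2424)/(-4694/830 + y) = (3*(1 - 59) + 2424)/(-4694/830 + 86) = (3*(-58) + 2424)/(-4694*1/830 + 86) = (-174 + 2424)/(-2347/415 + 86) = 2250/(33343/415) = 2250*(415/33343) = 933750/33343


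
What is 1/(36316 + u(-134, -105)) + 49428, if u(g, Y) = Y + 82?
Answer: 1793890405/36293 ≈ 49428.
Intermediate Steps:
u(g, Y) = 82 + Y
1/(36316 + u(-134, -105)) + 49428 = 1/(36316 + (82 - 105)) + 49428 = 1/(36316 - 23) + 49428 = 1/36293 + 49428 = 1793890405/36293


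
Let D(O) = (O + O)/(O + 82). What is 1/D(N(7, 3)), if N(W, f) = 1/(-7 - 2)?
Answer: -737/2 ≈ -368.50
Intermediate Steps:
N(W, f) = -1/9 (N(W, f) = 1/(-9) = -1/9)
D(O) = 2*O/(82 + O) (D(O) = (2*O)/(82 + O) = 2*O/(82 + O))
1/D(N(7, 3)) = 1/(2*(-1/9)/(82 - 1/9)) = 1/(2*(-1/9)/(737/9)) = 1/(2*(-1/9)*(9/737)) = 1/(-2/737) = -737/2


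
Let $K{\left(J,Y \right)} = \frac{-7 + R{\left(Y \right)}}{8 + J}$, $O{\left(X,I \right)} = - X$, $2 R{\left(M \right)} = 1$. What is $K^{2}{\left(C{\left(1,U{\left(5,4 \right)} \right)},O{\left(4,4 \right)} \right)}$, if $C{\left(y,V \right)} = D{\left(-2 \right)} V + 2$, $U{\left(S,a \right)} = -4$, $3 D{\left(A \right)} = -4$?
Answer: $\frac{1521}{8464} \approx 0.1797$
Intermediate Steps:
$R{\left(M \right)} = \frac{1}{2}$ ($R{\left(M \right)} = \frac{1}{2} \cdot 1 = \frac{1}{2}$)
$D{\left(A \right)} = - \frac{4}{3}$ ($D{\left(A \right)} = \frac{1}{3} \left(-4\right) = - \frac{4}{3}$)
$C{\left(y,V \right)} = 2 - \frac{4 V}{3}$ ($C{\left(y,V \right)} = - \frac{4 V}{3} + 2 = 2 - \frac{4 V}{3}$)
$K{\left(J,Y \right)} = - \frac{13}{2 \left(8 + J\right)}$ ($K{\left(J,Y \right)} = \frac{-7 + \frac{1}{2}}{8 + J} = - \frac{13}{2 \left(8 + J\right)}$)
$K^{2}{\left(C{\left(1,U{\left(5,4 \right)} \right)},O{\left(4,4 \right)} \right)} = \left(- \frac{13}{16 + 2 \left(2 - - \frac{16}{3}\right)}\right)^{2} = \left(- \frac{13}{16 + 2 \left(2 + \frac{16}{3}\right)}\right)^{2} = \left(- \frac{13}{16 + 2 \cdot \frac{22}{3}}\right)^{2} = \left(- \frac{13}{16 + \frac{44}{3}}\right)^{2} = \left(- \frac{13}{\frac{92}{3}}\right)^{2} = \left(\left(-13\right) \frac{3}{92}\right)^{2} = \left(- \frac{39}{92}\right)^{2} = \frac{1521}{8464}$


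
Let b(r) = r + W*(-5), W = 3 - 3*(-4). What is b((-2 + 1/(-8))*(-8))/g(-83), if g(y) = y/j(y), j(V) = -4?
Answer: -232/83 ≈ -2.7952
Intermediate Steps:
W = 15 (W = 3 + 12 = 15)
g(y) = -y/4 (g(y) = y/(-4) = y*(-1/4) = -y/4)
b(r) = -75 + r (b(r) = r + 15*(-5) = r - 75 = -75 + r)
b((-2 + 1/(-8))*(-8))/g(-83) = (-75 + (-2 + 1/(-8))*(-8))/((-1/4*(-83))) = (-75 + (-2 - 1/8)*(-8))/(83/4) = (-75 - 17/8*(-8))*(4/83) = (-75 + 17)*(4/83) = -58*4/83 = -232/83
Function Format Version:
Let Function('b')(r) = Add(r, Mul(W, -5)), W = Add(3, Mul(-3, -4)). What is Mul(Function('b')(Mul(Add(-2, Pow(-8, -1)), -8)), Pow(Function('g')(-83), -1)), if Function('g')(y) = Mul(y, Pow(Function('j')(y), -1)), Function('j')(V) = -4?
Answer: Rational(-232, 83) ≈ -2.7952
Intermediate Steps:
W = 15 (W = Add(3, 12) = 15)
Function('g')(y) = Mul(Rational(-1, 4), y) (Function('g')(y) = Mul(y, Pow(-4, -1)) = Mul(y, Rational(-1, 4)) = Mul(Rational(-1, 4), y))
Function('b')(r) = Add(-75, r) (Function('b')(r) = Add(r, Mul(15, -5)) = Add(r, -75) = Add(-75, r))
Mul(Function('b')(Mul(Add(-2, Pow(-8, -1)), -8)), Pow(Function('g')(-83), -1)) = Mul(Add(-75, Mul(Add(-2, Pow(-8, -1)), -8)), Pow(Mul(Rational(-1, 4), -83), -1)) = Mul(Add(-75, Mul(Add(-2, Rational(-1, 8)), -8)), Pow(Rational(83, 4), -1)) = Mul(Add(-75, Mul(Rational(-17, 8), -8)), Rational(4, 83)) = Mul(Add(-75, 17), Rational(4, 83)) = Mul(-58, Rational(4, 83)) = Rational(-232, 83)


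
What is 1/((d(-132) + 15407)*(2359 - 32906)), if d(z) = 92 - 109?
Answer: -1/470118330 ≈ -2.1271e-9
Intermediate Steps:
d(z) = -17
1/((d(-132) + 15407)*(2359 - 32906)) = 1/((-17 + 15407)*(2359 - 32906)) = 1/(15390*(-30547)) = 1/(-470118330) = -1/470118330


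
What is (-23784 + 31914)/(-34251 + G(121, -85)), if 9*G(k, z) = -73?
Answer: -36585/154166 ≈ -0.23731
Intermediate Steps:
G(k, z) = -73/9 (G(k, z) = (1/9)*(-73) = -73/9)
(-23784 + 31914)/(-34251 + G(121, -85)) = (-23784 + 31914)/(-34251 - 73/9) = 8130/(-308332/9) = 8130*(-9/308332) = -36585/154166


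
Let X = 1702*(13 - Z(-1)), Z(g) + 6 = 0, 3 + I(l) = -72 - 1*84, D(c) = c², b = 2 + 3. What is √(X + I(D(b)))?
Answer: √32179 ≈ 179.39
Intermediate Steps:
b = 5
I(l) = -159 (I(l) = -3 + (-72 - 1*84) = -3 + (-72 - 84) = -3 - 156 = -159)
Z(g) = -6 (Z(g) = -6 + 0 = -6)
X = 32338 (X = 1702*(13 - 1*(-6)) = 1702*(13 + 6) = 1702*19 = 32338)
√(X + I(D(b))) = √(32338 - 159) = √32179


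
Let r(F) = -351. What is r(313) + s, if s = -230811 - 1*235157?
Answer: -466319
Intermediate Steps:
s = -465968 (s = -230811 - 235157 = -465968)
r(313) + s = -351 - 465968 = -466319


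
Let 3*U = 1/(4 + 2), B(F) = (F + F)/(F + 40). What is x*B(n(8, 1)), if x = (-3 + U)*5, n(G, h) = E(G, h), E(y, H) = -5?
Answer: 265/63 ≈ 4.2064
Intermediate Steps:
n(G, h) = -5
B(F) = 2*F/(40 + F) (B(F) = (2*F)/(40 + F) = 2*F/(40 + F))
U = 1/18 (U = 1/(3*(4 + 2)) = (⅓)/6 = (⅓)*(⅙) = 1/18 ≈ 0.055556)
x = -265/18 (x = (-3 + 1/18)*5 = -53/18*5 = -265/18 ≈ -14.722)
x*B(n(8, 1)) = -265*(-5)/(9*(40 - 5)) = -265*(-5)/(9*35) = -265/18*(-2/7) = 265/63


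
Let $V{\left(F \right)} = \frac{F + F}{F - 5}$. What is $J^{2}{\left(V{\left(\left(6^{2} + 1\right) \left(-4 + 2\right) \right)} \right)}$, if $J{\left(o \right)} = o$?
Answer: $\frac{21904}{6241} \approx 3.5097$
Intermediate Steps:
$V{\left(F \right)} = \frac{2 F}{-5 + F}$
$J^{2}{\left(V{\left(\left(6^{2} + 1\right) \left(-4 + 2\right) \right)} \right)} = \left(\frac{2 \left(6^{2} + 1\right) \left(-4 + 2\right)}{-5 + \left(6^{2} + 1\right) \left(-4 + 2\right)}\right)^{2} = \left(\frac{2 \left(36 + 1\right) \left(-2\right)}{-5 + \left(36 + 1\right) \left(-2\right)}\right)^{2} = \left(\frac{2 \cdot 37 \left(-2\right)}{-5 + 37 \left(-2\right)}\right)^{2} = \left(2 \left(-74\right) \frac{1}{-5 - 74}\right)^{2} = \left(2 \left(-74\right) \frac{1}{-79}\right)^{2} = \left(2 \left(-74\right) \left(- \frac{1}{79}\right)\right)^{2} = \left(\frac{148}{79}\right)^{2} = \frac{21904}{6241}$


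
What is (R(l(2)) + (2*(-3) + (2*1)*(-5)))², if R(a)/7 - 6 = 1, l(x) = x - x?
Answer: 1089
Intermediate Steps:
l(x) = 0
R(a) = 49 (R(a) = 42 + 7*1 = 42 + 7 = 49)
(R(l(2)) + (2*(-3) + (2*1)*(-5)))² = (49 + (2*(-3) + (2*1)*(-5)))² = (49 + (-6 + 2*(-5)))² = (49 + (-6 - 10))² = (49 - 16)² = 33² = 1089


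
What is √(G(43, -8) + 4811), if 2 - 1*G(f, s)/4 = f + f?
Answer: 5*√179 ≈ 66.895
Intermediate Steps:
G(f, s) = 8 - 8*f (G(f, s) = 8 - 4*(f + f) = 8 - 8*f)
√(G(43, -8) + 4811) = √((8 - 8*43) + 4811) = √((8 - 344) + 4811) = √(-336 + 4811) = √4475 = 5*√179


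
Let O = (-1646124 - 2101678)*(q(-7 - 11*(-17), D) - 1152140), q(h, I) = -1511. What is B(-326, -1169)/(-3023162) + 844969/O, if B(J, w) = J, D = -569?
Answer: 706033089677615/6535555542289206262 ≈ 0.00010803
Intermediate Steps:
O = 4323655525102 (O = (-1646124 - 2101678)*(-1511 - 1152140) = -3747802*(-1153651) = 4323655525102)
B(-326, -1169)/(-3023162) + 844969/O = -326/(-3023162) + 844969/4323655525102 = -326*(-1/3023162) + 844969*(1/4323655525102) = 163/1511581 + 844969/4323655525102 = 706033089677615/6535555542289206262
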